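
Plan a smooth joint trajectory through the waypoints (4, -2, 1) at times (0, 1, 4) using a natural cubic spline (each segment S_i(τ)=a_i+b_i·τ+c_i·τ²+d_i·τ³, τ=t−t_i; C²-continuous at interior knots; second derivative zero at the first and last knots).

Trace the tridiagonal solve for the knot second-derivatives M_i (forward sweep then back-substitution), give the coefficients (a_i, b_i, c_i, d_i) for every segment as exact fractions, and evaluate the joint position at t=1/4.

Δ: Δ0=-6, Δ1=1
row 1: diag=8, rhs=42; c'=3/8, d'=21/4
back: M1=21/4
M: M0=0, M1=21/4, M2=0
seg 0: a=4, c=M0/2=0, d=(M1−M0)/(6·1)=7/8, b=Δ0−h0·(2M0+M1)/6=-55/8
seg 1: a=-2, c=M1/2=21/8, d=(M2−M1)/(6·3)=-7/24, b=Δ1−h1·(2M1+M2)/6=-17/4
t_q=1/4 → seg 0, τ=1/4; S=4+-55/8·τ+0·τ²+7/8·τ³=1175/512

  seg 0: a=4 b=-55/8 c=0 d=7/8
  seg 1: a=-2 b=-17/4 c=21/8 d=-7/24
S(1/4) = 1175/512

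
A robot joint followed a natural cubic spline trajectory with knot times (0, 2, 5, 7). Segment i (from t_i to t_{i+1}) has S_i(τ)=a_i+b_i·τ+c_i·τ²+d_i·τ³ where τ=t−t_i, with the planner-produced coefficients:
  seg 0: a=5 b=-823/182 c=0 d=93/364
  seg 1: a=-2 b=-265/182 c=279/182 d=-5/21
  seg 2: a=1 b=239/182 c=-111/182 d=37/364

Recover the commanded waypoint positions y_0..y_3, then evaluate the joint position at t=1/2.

y_0=5 y_1=-2 y_2=1 y_3=2
S(1/2) = 8069/2912

y_0 = S_0(0) = a_0 = 5
y_1 = S_1(0) = a_1 = -2
y_2 = S_2(0) = a_2 = 1
y_3 = S_2(2) = 2
t_q=1/2 is in segment 0 (τ=1/2); S_0(τ)=8069/2912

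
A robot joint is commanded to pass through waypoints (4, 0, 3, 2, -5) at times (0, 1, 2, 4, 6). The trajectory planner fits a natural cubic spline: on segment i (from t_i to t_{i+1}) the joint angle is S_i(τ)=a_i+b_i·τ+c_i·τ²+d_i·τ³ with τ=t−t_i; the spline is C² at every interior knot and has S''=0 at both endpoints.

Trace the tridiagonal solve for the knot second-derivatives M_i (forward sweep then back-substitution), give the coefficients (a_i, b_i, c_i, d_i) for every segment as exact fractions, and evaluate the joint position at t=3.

  seg 0: a=4 b=-167/28 c=0 d=55/28
  seg 1: a=0 b=-1/14 c=165/28 d=-79/28
  seg 2: a=3 b=13/4 c=-18/7 d=39/112
  seg 3: a=2 b=-20/7 c=-27/56 d=9/112
S(3) = 451/112

Δ: Δ0=-4, Δ1=3, Δ2=-1/2, Δ3=-7/2
row 1: diag=4, rhs=42; c'=1/4, d'=21/2
row 2: denom=6−1·1/4=23/4; d'=(-21−1·21/2)/(23/4)=-126/23
row 3: denom=8−2·8/23=168/23; d'=(-18−2·-126/23)/(168/23)=-27/28
back: M3=-27/28
back: M2=-126/23−8/23·-27/28=-36/7
back: M1=21/2−1/4·-36/7=165/14
M: M0=0, M1=165/14, M2=-36/7, M3=-27/28, M4=0
seg 0: a=4, c=M0/2=0, d=(M1−M0)/(6·1)=55/28, b=Δ0−h0·(2M0+M1)/6=-167/28
seg 1: a=0, c=M1/2=165/28, d=(M2−M1)/(6·1)=-79/28, b=Δ1−h1·(2M1+M2)/6=-1/14
seg 2: a=3, c=M2/2=-18/7, d=(M3−M2)/(6·2)=39/112, b=Δ2−h2·(2M2+M3)/6=13/4
seg 3: a=2, c=M3/2=-27/56, d=(M4−M3)/(6·2)=9/112, b=Δ3−h3·(2M3+M4)/6=-20/7
t_q=3 → seg 2, τ=1; S=3+13/4·τ+-18/7·τ²+39/112·τ³=451/112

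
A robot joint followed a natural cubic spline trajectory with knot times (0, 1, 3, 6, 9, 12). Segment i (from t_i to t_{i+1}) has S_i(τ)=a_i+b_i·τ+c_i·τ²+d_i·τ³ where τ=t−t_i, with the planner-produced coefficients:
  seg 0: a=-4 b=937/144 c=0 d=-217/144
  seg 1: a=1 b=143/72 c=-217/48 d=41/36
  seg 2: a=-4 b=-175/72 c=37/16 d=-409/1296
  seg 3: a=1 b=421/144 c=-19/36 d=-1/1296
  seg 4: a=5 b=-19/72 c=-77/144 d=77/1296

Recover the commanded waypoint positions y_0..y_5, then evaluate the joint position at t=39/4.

y_0 = S_0(0) = a_0 = -4
y_1 = S_1(0) = a_1 = 1
y_2 = S_2(0) = a_2 = -4
y_3 = S_3(0) = a_3 = 1
y_4 = S_4(0) = a_4 = 5
y_5 = S_4(3) = 1
t_q=39/4 is in segment 4 (τ=3/4); S_4(τ)=4635/1024

y_0=-4 y_1=1 y_2=-4 y_3=1 y_4=5 y_5=1
S(39/4) = 4635/1024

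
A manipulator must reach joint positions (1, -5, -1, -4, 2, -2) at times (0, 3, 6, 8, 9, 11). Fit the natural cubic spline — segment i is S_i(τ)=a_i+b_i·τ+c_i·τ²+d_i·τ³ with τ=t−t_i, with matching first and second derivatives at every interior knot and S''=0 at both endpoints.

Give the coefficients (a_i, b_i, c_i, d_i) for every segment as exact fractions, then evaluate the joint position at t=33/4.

  seg 0: a=1 b=-24601/7194 c=0 d=10213/64746
  seg 1: a=-5 b=3019/3597 c=10213/7194 d=-27085/64746
  seg 2: a=-1 b=-13939/7194 c=-2812/1199 d=9223/7194
  seg 3: a=-4 b=2659/654 c=6411/1199 d=-24551/7194
  seg 4: a=2 b=16264/3597 c=-11729/2398 d=11729/14388
S(33/4) = -414789/153472

Δ: Δ0=-2, Δ1=4/3, Δ2=-3/2, Δ3=6, Δ4=-2
row 1: diag=12, rhs=20; c'=1/4, d'=5/3
row 2: denom=10−3·1/4=37/4; d'=(-17−3·5/3)/(37/4)=-88/37
row 3: denom=6−2·8/37=206/37; d'=(45−2·-88/37)/(206/37)=1841/206
row 4: denom=6−1·37/206=1199/206; d'=(-48−1·1841/206)/(1199/206)=-11729/1199
back: M4=-11729/1199
back: M3=1841/206−37/206·-11729/1199=12822/1199
back: M2=-88/37−8/37·12822/1199=-5624/1199
back: M1=5/3−1/4·-5624/1199=10213/3597
M: M0=0, M1=10213/3597, M2=-5624/1199, M3=12822/1199, M4=-11729/1199, M5=0
seg 0: a=1, c=M0/2=0, d=(M1−M0)/(6·3)=10213/64746, b=Δ0−h0·(2M0+M1)/6=-24601/7194
seg 1: a=-5, c=M1/2=10213/7194, d=(M2−M1)/(6·3)=-27085/64746, b=Δ1−h1·(2M1+M2)/6=3019/3597
seg 2: a=-1, c=M2/2=-2812/1199, d=(M3−M2)/(6·2)=9223/7194, b=Δ2−h2·(2M2+M3)/6=-13939/7194
seg 3: a=-4, c=M3/2=6411/1199, d=(M4−M3)/(6·1)=-24551/7194, b=Δ3−h3·(2M3+M4)/6=2659/654
seg 4: a=2, c=M4/2=-11729/2398, d=(M5−M4)/(6·2)=11729/14388, b=Δ4−h4·(2M4+M5)/6=16264/3597
t_q=33/4 → seg 3, τ=1/4; S=-4+2659/654·τ+6411/1199·τ²+-24551/7194·τ³=-414789/153472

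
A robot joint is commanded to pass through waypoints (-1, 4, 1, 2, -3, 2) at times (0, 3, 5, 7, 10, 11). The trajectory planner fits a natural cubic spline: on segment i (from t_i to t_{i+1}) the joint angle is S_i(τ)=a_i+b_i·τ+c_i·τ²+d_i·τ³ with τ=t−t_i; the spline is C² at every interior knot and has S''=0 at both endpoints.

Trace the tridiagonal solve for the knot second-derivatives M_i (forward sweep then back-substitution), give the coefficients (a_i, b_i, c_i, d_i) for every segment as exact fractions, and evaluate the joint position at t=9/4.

  seg 0: a=-1 b=79/27 c=0 d=-34/243
  seg 1: a=4 b=-23/27 c=-34/27 d=101/216
  seg 2: a=1 b=-5/18 c=167/108 d=-125/216
  seg 3: a=2 b=-28/27 c=-52/27 d=139/243
  seg 4: a=-3 b=77/27 c=29/9 d=-29/27
S(9/4) = 383/96

Δ: Δ0=5/3, Δ1=-3/2, Δ2=1/2, Δ3=-5/3, Δ4=5
row 1: diag=10, rhs=-19; c'=1/5, d'=-19/10
row 2: denom=8−2·1/5=38/5; d'=(12−2·-19/10)/(38/5)=79/38
row 3: denom=10−2·5/19=180/19; d'=(-13−2·79/38)/(180/19)=-163/90
row 4: denom=8−3·19/60=141/20; d'=(40−3·-163/90)/(141/20)=58/9
back: M4=58/9
back: M3=-163/90−19/60·58/9=-104/27
back: M2=79/38−5/19·-104/27=167/54
back: M1=-19/10−1/5·167/54=-68/27
M: M0=0, M1=-68/27, M2=167/54, M3=-104/27, M4=58/9, M5=0
seg 0: a=-1, c=M0/2=0, d=(M1−M0)/(6·3)=-34/243, b=Δ0−h0·(2M0+M1)/6=79/27
seg 1: a=4, c=M1/2=-34/27, d=(M2−M1)/(6·2)=101/216, b=Δ1−h1·(2M1+M2)/6=-23/27
seg 2: a=1, c=M2/2=167/108, d=(M3−M2)/(6·2)=-125/216, b=Δ2−h2·(2M2+M3)/6=-5/18
seg 3: a=2, c=M3/2=-52/27, d=(M4−M3)/(6·3)=139/243, b=Δ3−h3·(2M3+M4)/6=-28/27
seg 4: a=-3, c=M4/2=29/9, d=(M5−M4)/(6·1)=-29/27, b=Δ4−h4·(2M4+M5)/6=77/27
t_q=9/4 → seg 0, τ=9/4; S=-1+79/27·τ+0·τ²+-34/243·τ³=383/96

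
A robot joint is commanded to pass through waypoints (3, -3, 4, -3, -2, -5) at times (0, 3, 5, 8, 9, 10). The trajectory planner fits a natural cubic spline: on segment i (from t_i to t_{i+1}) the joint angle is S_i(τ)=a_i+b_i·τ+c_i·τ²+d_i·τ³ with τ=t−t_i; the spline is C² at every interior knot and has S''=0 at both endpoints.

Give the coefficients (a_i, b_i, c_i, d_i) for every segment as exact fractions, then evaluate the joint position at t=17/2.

Δ: Δ0=-2, Δ1=7/2, Δ2=-7/3, Δ3=1, Δ4=-3
row 1: diag=10, rhs=33; c'=1/5, d'=33/10
row 2: denom=10−2·1/5=48/5; d'=(-35−2·33/10)/(48/5)=-13/3
row 3: denom=8−3·5/16=113/16; d'=(20−3·-13/3)/(113/16)=528/113
row 4: denom=4−1·16/113=436/113; d'=(-24−1·528/113)/(436/113)=-810/109
back: M4=-810/109
back: M3=528/113−16/113·-810/109=624/109
back: M2=-13/3−5/16·624/109=-2002/327
back: M1=33/10−1/5·-2002/327=2959/654
M: M0=0, M1=2959/654, M2=-2002/327, M3=624/109, M4=-810/109, M5=0
seg 0: a=3, c=M0/2=0, d=(M1−M0)/(6·3)=2959/11772, b=Δ0−h0·(2M0+M1)/6=-5575/1308
seg 1: a=-3, c=M1/2=2959/1308, d=(M2−M1)/(6·2)=-2321/2616, b=Δ1−h1·(2M1+M2)/6=1651/654
seg 2: a=4, c=M2/2=-1001/327, d=(M3−M2)/(6·3)=1937/2943, b=Δ2−h2·(2M2+M3)/6=101/109
seg 3: a=-3, c=M3/2=312/109, d=(M4−M3)/(6·1)=-239/109, b=Δ3−h3·(2M3+M4)/6=36/109
seg 4: a=-2, c=M4/2=-405/109, d=(M5−M4)/(6·1)=135/109, b=Δ4−h4·(2M4+M5)/6=-57/109
t_q=17/2 → seg 3, τ=1/2; S=-3+36/109·τ+312/109·τ²+-239/109·τ³=-2087/872

  seg 0: a=3 b=-5575/1308 c=0 d=2959/11772
  seg 1: a=-3 b=1651/654 c=2959/1308 d=-2321/2616
  seg 2: a=4 b=101/109 c=-1001/327 d=1937/2943
  seg 3: a=-3 b=36/109 c=312/109 d=-239/109
  seg 4: a=-2 b=-57/109 c=-405/109 d=135/109
S(17/2) = -2087/872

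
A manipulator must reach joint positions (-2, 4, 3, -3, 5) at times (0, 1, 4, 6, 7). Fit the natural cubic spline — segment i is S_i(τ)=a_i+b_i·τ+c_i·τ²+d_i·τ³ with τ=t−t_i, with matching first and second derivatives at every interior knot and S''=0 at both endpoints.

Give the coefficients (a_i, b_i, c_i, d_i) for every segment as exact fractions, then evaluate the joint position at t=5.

Δ: Δ0=6, Δ1=-1/3, Δ2=-3, Δ3=8
row 1: diag=8, rhs=-38; c'=3/8, d'=-19/4
row 2: denom=10−3·3/8=71/8; d'=(-16−3·-19/4)/(71/8)=-14/71
row 3: denom=6−2·16/71=394/71; d'=(66−2·-14/71)/(394/71)=2357/197
back: M3=2357/197
back: M2=-14/71−16/71·2357/197=-570/197
back: M1=-19/4−3/8·-570/197=-722/197
M: M0=0, M1=-722/197, M2=-570/197, M3=2357/197, M4=0
seg 0: a=-2, c=M0/2=0, d=(M1−M0)/(6·1)=-361/591, b=Δ0−h0·(2M0+M1)/6=3907/591
seg 1: a=4, c=M1/2=-361/197, d=(M2−M1)/(6·3)=76/1773, b=Δ1−h1·(2M1+M2)/6=2824/591
seg 2: a=3, c=M2/2=-285/197, d=(M3−M2)/(6·2)=2927/2364, b=Δ2−h2·(2M2+M3)/6=-2990/591
seg 3: a=-3, c=M3/2=2357/394, d=(M4−M3)/(6·1)=-2357/1182, b=Δ3−h3·(2M3+M4)/6=2371/591
t_q=5 → seg 2, τ=1; S=3+-2990/591·τ+-285/197·τ²+2927/2364·τ³=-1787/788

  seg 0: a=-2 b=3907/591 c=0 d=-361/591
  seg 1: a=4 b=2824/591 c=-361/197 d=76/1773
  seg 2: a=3 b=-2990/591 c=-285/197 d=2927/2364
  seg 3: a=-3 b=2371/591 c=2357/394 d=-2357/1182
S(5) = -1787/788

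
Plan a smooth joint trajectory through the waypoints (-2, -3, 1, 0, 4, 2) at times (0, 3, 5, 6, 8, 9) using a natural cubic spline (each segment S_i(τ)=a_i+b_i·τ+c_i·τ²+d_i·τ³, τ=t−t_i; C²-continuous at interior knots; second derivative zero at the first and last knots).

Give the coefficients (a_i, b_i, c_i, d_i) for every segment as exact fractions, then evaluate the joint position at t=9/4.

  seg 0: a=-2 b=-3917/2598 c=0 d=113/866
  seg 1: a=-3 b=2618/1299 c=1017/866 d=-3071/5196
  seg 2: a=1 b=-493/1299 c=-1027/433 d=2275/1299
  seg 3: a=0 b=170/1299 c=1248/433 d=-1265/1299
  seg 4: a=4 b=-34/1299 c=-1282/433 d=1282/1299
S(9/4) = -216487/55424

Δ: Δ0=-1/3, Δ1=2, Δ2=-1, Δ3=2, Δ4=-2
row 1: diag=10, rhs=14; c'=1/5, d'=7/5
row 2: denom=6−2·1/5=28/5; d'=(-18−2·7/5)/(28/5)=-26/7
row 3: denom=6−1·5/28=163/28; d'=(18−1·-26/7)/(163/28)=608/163
row 4: denom=6−2·56/163=866/163; d'=(-24−2·608/163)/(866/163)=-2564/433
back: M4=-2564/433
back: M3=608/163−56/163·-2564/433=2496/433
back: M2=-26/7−5/28·2496/433=-2054/433
back: M1=7/5−1/5·-2054/433=1017/433
M: M0=0, M1=1017/433, M2=-2054/433, M3=2496/433, M4=-2564/433, M5=0
seg 0: a=-2, c=M0/2=0, d=(M1−M0)/(6·3)=113/866, b=Δ0−h0·(2M0+M1)/6=-3917/2598
seg 1: a=-3, c=M1/2=1017/866, d=(M2−M1)/(6·2)=-3071/5196, b=Δ1−h1·(2M1+M2)/6=2618/1299
seg 2: a=1, c=M2/2=-1027/433, d=(M3−M2)/(6·1)=2275/1299, b=Δ2−h2·(2M2+M3)/6=-493/1299
seg 3: a=0, c=M3/2=1248/433, d=(M4−M3)/(6·2)=-1265/1299, b=Δ3−h3·(2M3+M4)/6=170/1299
seg 4: a=4, c=M4/2=-1282/433, d=(M5−M4)/(6·1)=1282/1299, b=Δ4−h4·(2M4+M5)/6=-34/1299
t_q=9/4 → seg 0, τ=9/4; S=-2+-3917/2598·τ+0·τ²+113/866·τ³=-216487/55424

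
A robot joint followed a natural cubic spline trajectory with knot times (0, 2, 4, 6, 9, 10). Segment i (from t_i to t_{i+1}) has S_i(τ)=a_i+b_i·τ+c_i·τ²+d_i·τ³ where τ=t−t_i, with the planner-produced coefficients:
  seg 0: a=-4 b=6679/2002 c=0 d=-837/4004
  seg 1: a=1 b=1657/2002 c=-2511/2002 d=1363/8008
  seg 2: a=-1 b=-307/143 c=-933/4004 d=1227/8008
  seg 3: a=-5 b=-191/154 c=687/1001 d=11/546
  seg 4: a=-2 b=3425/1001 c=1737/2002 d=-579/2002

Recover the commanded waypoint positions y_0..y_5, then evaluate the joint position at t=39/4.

y_0=-4 y_1=1 y_2=-1 y_3=-5 y_4=-2 y_5=2
S(39/4) = 119443/128128

y_0 = S_0(0) = a_0 = -4
y_1 = S_1(0) = a_1 = 1
y_2 = S_2(0) = a_2 = -1
y_3 = S_3(0) = a_3 = -5
y_4 = S_4(0) = a_4 = -2
y_5 = S_4(1) = 2
t_q=39/4 is in segment 4 (τ=3/4); S_4(τ)=119443/128128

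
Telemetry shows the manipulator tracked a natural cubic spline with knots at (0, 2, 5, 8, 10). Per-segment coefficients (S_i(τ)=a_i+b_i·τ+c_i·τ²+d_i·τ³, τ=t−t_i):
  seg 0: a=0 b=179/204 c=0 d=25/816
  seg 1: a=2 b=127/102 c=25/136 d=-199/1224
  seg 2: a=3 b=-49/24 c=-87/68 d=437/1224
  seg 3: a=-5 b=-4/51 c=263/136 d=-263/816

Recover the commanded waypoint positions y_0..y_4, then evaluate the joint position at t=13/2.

y_0=0 y_1=2 y_2=3 y_3=-5 y_4=0
S(13/2) = -1889/1088

y_0 = S_0(0) = a_0 = 0
y_1 = S_1(0) = a_1 = 2
y_2 = S_2(0) = a_2 = 3
y_3 = S_3(0) = a_3 = -5
y_4 = S_3(2) = 0
t_q=13/2 is in segment 2 (τ=3/2); S_2(τ)=-1889/1088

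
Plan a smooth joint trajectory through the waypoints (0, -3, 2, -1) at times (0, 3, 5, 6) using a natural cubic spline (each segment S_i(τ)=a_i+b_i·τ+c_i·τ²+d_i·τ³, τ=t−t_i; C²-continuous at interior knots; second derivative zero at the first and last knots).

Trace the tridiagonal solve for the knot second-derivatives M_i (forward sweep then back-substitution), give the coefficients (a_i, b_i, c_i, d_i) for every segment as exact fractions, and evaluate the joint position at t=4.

Δ: Δ0=-1, Δ1=5/2, Δ2=-3
row 1: diag=10, rhs=21; c'=1/5, d'=21/10
row 2: denom=6−2·1/5=28/5; d'=(-33−2·21/10)/(28/5)=-93/14
back: M2=-93/14
back: M1=21/10−1/5·-93/14=24/7
M: M0=0, M1=24/7, M2=-93/14, M3=0
seg 0: a=0, c=M0/2=0, d=(M1−M0)/(6·3)=4/21, b=Δ0−h0·(2M0+M1)/6=-19/7
seg 1: a=-3, c=M1/2=12/7, d=(M2−M1)/(6·2)=-47/56, b=Δ1−h1·(2M1+M2)/6=17/7
seg 2: a=2, c=M2/2=-93/28, d=(M3−M2)/(6·1)=31/28, b=Δ2−h2·(2M2+M3)/6=-11/14
t_q=4 → seg 1, τ=1; S=-3+17/7·τ+12/7·τ²+-47/56·τ³=17/56

  seg 0: a=0 b=-19/7 c=0 d=4/21
  seg 1: a=-3 b=17/7 c=12/7 d=-47/56
  seg 2: a=2 b=-11/14 c=-93/28 d=31/28
S(4) = 17/56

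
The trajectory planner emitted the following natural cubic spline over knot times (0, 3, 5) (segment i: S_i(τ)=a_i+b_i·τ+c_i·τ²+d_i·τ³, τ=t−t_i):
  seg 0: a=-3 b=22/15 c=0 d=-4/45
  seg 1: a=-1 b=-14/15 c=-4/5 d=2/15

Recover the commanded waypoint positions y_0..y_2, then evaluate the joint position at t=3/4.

y_0=-3 y_1=-1 y_2=-5
S(3/4) = -31/16

y_0 = S_0(0) = a_0 = -3
y_1 = S_1(0) = a_1 = -1
y_2 = S_1(2) = -5
t_q=3/4 is in segment 0 (τ=3/4); S_0(τ)=-31/16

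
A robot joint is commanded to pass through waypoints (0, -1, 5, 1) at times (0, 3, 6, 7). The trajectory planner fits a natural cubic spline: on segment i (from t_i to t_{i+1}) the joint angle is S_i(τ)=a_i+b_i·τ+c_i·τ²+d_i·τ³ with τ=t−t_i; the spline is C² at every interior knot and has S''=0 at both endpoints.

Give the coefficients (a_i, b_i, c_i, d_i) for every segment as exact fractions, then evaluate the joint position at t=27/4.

  seg 0: a=0 b=-139/87 c=0 d=110/783
  seg 1: a=-1 b=191/87 c=110/87 d=-347/783
  seg 2: a=5 b=-190/87 c=-79/29 d=79/87
S(27/4) = 4107/1856

Δ: Δ0=-1/3, Δ1=2, Δ2=-4
row 1: diag=12, rhs=14; c'=1/4, d'=7/6
row 2: denom=8−3·1/4=29/4; d'=(-36−3·7/6)/(29/4)=-158/29
back: M2=-158/29
back: M1=7/6−1/4·-158/29=220/87
M: M0=0, M1=220/87, M2=-158/29, M3=0
seg 0: a=0, c=M0/2=0, d=(M1−M0)/(6·3)=110/783, b=Δ0−h0·(2M0+M1)/6=-139/87
seg 1: a=-1, c=M1/2=110/87, d=(M2−M1)/(6·3)=-347/783, b=Δ1−h1·(2M1+M2)/6=191/87
seg 2: a=5, c=M2/2=-79/29, d=(M3−M2)/(6·1)=79/87, b=Δ2−h2·(2M2+M3)/6=-190/87
t_q=27/4 → seg 2, τ=3/4; S=5+-190/87·τ+-79/29·τ²+79/87·τ³=4107/1856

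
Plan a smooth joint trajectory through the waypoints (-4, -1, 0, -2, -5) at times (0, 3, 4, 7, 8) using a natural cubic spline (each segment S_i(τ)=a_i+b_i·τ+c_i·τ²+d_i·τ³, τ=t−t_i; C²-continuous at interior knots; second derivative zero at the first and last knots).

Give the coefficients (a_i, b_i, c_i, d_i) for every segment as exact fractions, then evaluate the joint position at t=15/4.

  seg 0: a=-4 b=413/432 c=0 d=19/3888
  seg 1: a=-1 b=235/216 c=19/432 d=-19/144
  seg 2: a=0 b=337/432 c=-19/54 d=-169/3888
  seg 3: a=-2 b=-541/216 c=-107/144 d=107/432
S(15/4) = -1981/9216

Δ: Δ0=1, Δ1=1, Δ2=-2/3, Δ3=-3
row 1: diag=8, rhs=0; c'=1/8, d'=0
row 2: denom=8−1·1/8=63/8; d'=(-10−1·0)/(63/8)=-80/63
row 3: denom=8−3·8/21=48/7; d'=(-14−3·-80/63)/(48/7)=-107/72
back: M3=-107/72
back: M2=-80/63−8/21·-107/72=-19/27
back: M1=0−1/8·-19/27=19/216
M: M0=0, M1=19/216, M2=-19/27, M3=-107/72, M4=0
seg 0: a=-4, c=M0/2=0, d=(M1−M0)/(6·3)=19/3888, b=Δ0−h0·(2M0+M1)/6=413/432
seg 1: a=-1, c=M1/2=19/432, d=(M2−M1)/(6·1)=-19/144, b=Δ1−h1·(2M1+M2)/6=235/216
seg 2: a=0, c=M2/2=-19/54, d=(M3−M2)/(6·3)=-169/3888, b=Δ2−h2·(2M2+M3)/6=337/432
seg 3: a=-2, c=M3/2=-107/144, d=(M4−M3)/(6·1)=107/432, b=Δ3−h3·(2M3+M4)/6=-541/216
t_q=15/4 → seg 1, τ=3/4; S=-1+235/216·τ+19/432·τ²+-19/144·τ³=-1981/9216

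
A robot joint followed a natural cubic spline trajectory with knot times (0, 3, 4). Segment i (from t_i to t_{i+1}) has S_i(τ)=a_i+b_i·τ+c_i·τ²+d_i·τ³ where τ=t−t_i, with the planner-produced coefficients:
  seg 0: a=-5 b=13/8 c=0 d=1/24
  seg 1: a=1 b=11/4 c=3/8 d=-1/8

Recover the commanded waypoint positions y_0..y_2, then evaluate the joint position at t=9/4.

y_0 = S_0(0) = a_0 = -5
y_1 = S_1(0) = a_1 = 1
y_2 = S_1(1) = 4
t_q=9/4 is in segment 0 (τ=9/4); S_0(τ)=-445/512

y_0=-5 y_1=1 y_2=4
S(9/4) = -445/512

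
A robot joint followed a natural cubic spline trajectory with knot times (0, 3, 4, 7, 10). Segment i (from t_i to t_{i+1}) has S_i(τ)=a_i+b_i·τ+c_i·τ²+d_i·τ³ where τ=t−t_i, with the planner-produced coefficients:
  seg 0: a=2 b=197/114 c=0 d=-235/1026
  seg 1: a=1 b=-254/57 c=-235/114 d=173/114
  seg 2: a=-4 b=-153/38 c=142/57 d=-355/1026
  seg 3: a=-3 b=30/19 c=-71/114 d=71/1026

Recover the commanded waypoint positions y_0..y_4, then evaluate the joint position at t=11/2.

y_0 = S_0(0) = a_0 = 2
y_1 = S_1(0) = a_1 = 1
y_2 = S_2(0) = a_2 = -4
y_3 = S_3(0) = a_3 = -3
y_4 = S_3(3) = -2
t_q=11/2 is in segment 2 (τ=3/2); S_2(τ)=-1703/304

y_0=2 y_1=1 y_2=-4 y_3=-3 y_4=-2
S(11/2) = -1703/304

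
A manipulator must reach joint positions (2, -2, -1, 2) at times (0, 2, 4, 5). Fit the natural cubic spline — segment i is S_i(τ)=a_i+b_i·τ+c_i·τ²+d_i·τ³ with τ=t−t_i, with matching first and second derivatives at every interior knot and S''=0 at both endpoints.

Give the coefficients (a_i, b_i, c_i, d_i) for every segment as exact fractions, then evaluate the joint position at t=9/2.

Δ: Δ0=-2, Δ1=1/2, Δ2=3
row 1: diag=8, rhs=15; c'=1/4, d'=15/8
row 2: denom=6−2·1/4=11/2; d'=(15−2·15/8)/(11/2)=45/22
back: M2=45/22
back: M1=15/8−1/4·45/22=15/11
M: M0=0, M1=15/11, M2=45/22, M3=0
seg 0: a=2, c=M0/2=0, d=(M1−M0)/(6·2)=5/44, b=Δ0−h0·(2M0+M1)/6=-27/11
seg 1: a=-2, c=M1/2=15/22, d=(M2−M1)/(6·2)=5/88, b=Δ1−h1·(2M1+M2)/6=-12/11
seg 2: a=-1, c=M2/2=45/44, d=(M3−M2)/(6·1)=-15/44, b=Δ2−h2·(2M2+M3)/6=51/22
t_q=9/2 → seg 2, τ=1/2; S=-1+51/22·τ+45/44·τ²+-15/44·τ³=131/352

  seg 0: a=2 b=-27/11 c=0 d=5/44
  seg 1: a=-2 b=-12/11 c=15/22 d=5/88
  seg 2: a=-1 b=51/22 c=45/44 d=-15/44
S(9/2) = 131/352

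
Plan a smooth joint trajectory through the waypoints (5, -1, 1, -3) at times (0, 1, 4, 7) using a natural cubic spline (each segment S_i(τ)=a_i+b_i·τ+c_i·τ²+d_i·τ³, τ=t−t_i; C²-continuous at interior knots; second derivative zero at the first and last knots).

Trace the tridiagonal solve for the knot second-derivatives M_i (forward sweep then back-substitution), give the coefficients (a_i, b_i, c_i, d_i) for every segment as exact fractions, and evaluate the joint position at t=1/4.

Δ: Δ0=-6, Δ1=2/3, Δ2=-4/3
row 1: diag=8, rhs=40; c'=3/8, d'=5
row 2: denom=12−3·3/8=87/8; d'=(-12−3·5)/(87/8)=-72/29
back: M2=-72/29
back: M1=5−3/8·-72/29=172/29
M: M0=0, M1=172/29, M2=-72/29, M3=0
seg 0: a=5, c=M0/2=0, d=(M1−M0)/(6·1)=86/87, b=Δ0−h0·(2M0+M1)/6=-608/87
seg 1: a=-1, c=M1/2=86/29, d=(M2−M1)/(6·3)=-122/261, b=Δ1−h1·(2M1+M2)/6=-350/87
seg 2: a=1, c=M2/2=-36/29, d=(M3−M2)/(6·3)=4/29, b=Δ2−h2·(2M2+M3)/6=100/87
t_q=1/4 → seg 0, τ=1/4; S=5+-608/87·τ+0·τ²+86/87·τ³=3033/928

  seg 0: a=5 b=-608/87 c=0 d=86/87
  seg 1: a=-1 b=-350/87 c=86/29 d=-122/261
  seg 2: a=1 b=100/87 c=-36/29 d=4/29
S(1/4) = 3033/928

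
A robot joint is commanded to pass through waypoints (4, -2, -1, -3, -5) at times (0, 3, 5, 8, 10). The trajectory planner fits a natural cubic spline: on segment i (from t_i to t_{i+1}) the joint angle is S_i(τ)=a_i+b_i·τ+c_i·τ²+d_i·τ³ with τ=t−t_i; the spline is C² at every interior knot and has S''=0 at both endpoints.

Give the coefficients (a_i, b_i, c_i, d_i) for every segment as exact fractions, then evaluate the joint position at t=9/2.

  seg 0: a=4 b=-4973/1740 c=0 d=1493/15660
  seg 1: a=-2 b=-247/870 c=1493/1740 d=-811/3480
  seg 2: a=-1 b=51/145 c=-47/87 d=262/3915
  seg 3: a=-3 b=-157/145 c=9/145 d=-3/290
S(9/2) = -2379/1856

Δ: Δ0=-2, Δ1=1/2, Δ2=-2/3, Δ3=-1
row 1: diag=10, rhs=15; c'=1/5, d'=3/2
row 2: denom=10−2·1/5=48/5; d'=(-7−2·3/2)/(48/5)=-25/24
row 3: denom=10−3·5/16=145/16; d'=(-2−3·-25/24)/(145/16)=18/145
back: M3=18/145
back: M2=-25/24−5/16·18/145=-94/87
back: M1=3/2−1/5·-94/87=1493/870
M: M0=0, M1=1493/870, M2=-94/87, M3=18/145, M4=0
seg 0: a=4, c=M0/2=0, d=(M1−M0)/(6·3)=1493/15660, b=Δ0−h0·(2M0+M1)/6=-4973/1740
seg 1: a=-2, c=M1/2=1493/1740, d=(M2−M1)/(6·2)=-811/3480, b=Δ1−h1·(2M1+M2)/6=-247/870
seg 2: a=-1, c=M2/2=-47/87, d=(M3−M2)/(6·3)=262/3915, b=Δ2−h2·(2M2+M3)/6=51/145
seg 3: a=-3, c=M3/2=9/145, d=(M4−M3)/(6·2)=-3/290, b=Δ3−h3·(2M3+M4)/6=-157/145
t_q=9/2 → seg 1, τ=3/2; S=-2+-247/870·τ+1493/1740·τ²+-811/3480·τ³=-2379/1856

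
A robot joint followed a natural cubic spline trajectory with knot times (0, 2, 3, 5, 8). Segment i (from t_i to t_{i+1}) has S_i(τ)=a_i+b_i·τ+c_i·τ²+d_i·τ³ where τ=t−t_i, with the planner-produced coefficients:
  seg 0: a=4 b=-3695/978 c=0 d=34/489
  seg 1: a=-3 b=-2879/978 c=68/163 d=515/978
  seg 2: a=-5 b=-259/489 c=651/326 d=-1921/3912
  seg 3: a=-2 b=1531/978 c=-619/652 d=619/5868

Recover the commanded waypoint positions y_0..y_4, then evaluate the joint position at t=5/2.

y_0 = S_0(0) = a_0 = 4
y_1 = S_1(0) = a_1 = -3
y_2 = S_2(0) = a_2 = -5
y_3 = S_3(0) = a_3 = -2
y_4 = S_3(3) = -3
t_q=5/2 is in segment 1 (τ=1/2); S_1(τ)=-11219/2608

y_0=4 y_1=-3 y_2=-5 y_3=-2 y_4=-3
S(5/2) = -11219/2608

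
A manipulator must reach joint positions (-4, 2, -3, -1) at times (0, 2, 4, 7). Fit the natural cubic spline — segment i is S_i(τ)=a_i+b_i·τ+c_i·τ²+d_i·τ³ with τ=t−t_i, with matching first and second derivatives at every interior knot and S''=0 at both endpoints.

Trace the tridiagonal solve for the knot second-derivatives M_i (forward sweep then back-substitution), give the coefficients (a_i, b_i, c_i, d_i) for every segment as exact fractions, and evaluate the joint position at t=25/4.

  seg 0: a=-4 b=263/57 c=0 d=-23/57
  seg 1: a=2 b=-13/57 c=-46/19 d=293/456
  seg 2: a=-3 b=-251/114 c=109/76 d=-109/684
S(25/4) = -12201/4864

Δ: Δ0=3, Δ1=-5/2, Δ2=2/3
row 1: diag=8, rhs=-33; c'=1/4, d'=-33/8
row 2: denom=10−2·1/4=19/2; d'=(19−2·-33/8)/(19/2)=109/38
back: M2=109/38
back: M1=-33/8−1/4·109/38=-92/19
M: M0=0, M1=-92/19, M2=109/38, M3=0
seg 0: a=-4, c=M0/2=0, d=(M1−M0)/(6·2)=-23/57, b=Δ0−h0·(2M0+M1)/6=263/57
seg 1: a=2, c=M1/2=-46/19, d=(M2−M1)/(6·2)=293/456, b=Δ1−h1·(2M1+M2)/6=-13/57
seg 2: a=-3, c=M2/2=109/76, d=(M3−M2)/(6·3)=-109/684, b=Δ2−h2·(2M2+M3)/6=-251/114
t_q=25/4 → seg 2, τ=9/4; S=-3+-251/114·τ+109/76·τ²+-109/684·τ³=-12201/4864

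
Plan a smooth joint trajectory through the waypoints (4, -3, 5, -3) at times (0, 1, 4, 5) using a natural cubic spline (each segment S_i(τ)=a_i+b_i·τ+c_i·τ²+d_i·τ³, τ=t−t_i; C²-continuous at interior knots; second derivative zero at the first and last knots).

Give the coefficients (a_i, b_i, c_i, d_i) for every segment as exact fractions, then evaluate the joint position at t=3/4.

  seg 0: a=4 b=-1483/165 c=0 d=328/165
  seg 1: a=-3 b=-499/165 c=328/55 d=-61/45
  seg 2: a=5 b=-634/165 c=-343/55 d=343/165
S(3/4) = -837/440

Δ: Δ0=-7, Δ1=8/3, Δ2=-8
row 1: diag=8, rhs=58; c'=3/8, d'=29/4
row 2: denom=8−3·3/8=55/8; d'=(-64−3·29/4)/(55/8)=-686/55
back: M2=-686/55
back: M1=29/4−3/8·-686/55=656/55
M: M0=0, M1=656/55, M2=-686/55, M3=0
seg 0: a=4, c=M0/2=0, d=(M1−M0)/(6·1)=328/165, b=Δ0−h0·(2M0+M1)/6=-1483/165
seg 1: a=-3, c=M1/2=328/55, d=(M2−M1)/(6·3)=-61/45, b=Δ1−h1·(2M1+M2)/6=-499/165
seg 2: a=5, c=M2/2=-343/55, d=(M3−M2)/(6·1)=343/165, b=Δ2−h2·(2M2+M3)/6=-634/165
t_q=3/4 → seg 0, τ=3/4; S=4+-1483/165·τ+0·τ²+328/165·τ³=-837/440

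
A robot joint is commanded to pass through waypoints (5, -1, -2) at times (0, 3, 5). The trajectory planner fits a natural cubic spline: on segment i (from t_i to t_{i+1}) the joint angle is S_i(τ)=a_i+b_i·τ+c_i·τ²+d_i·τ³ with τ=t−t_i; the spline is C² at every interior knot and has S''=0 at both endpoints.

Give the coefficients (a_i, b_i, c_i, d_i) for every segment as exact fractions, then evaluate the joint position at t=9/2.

  seg 0: a=5 b=-49/20 c=0 d=1/20
  seg 1: a=-1 b=-11/10 c=9/20 d=-3/40
S(9/2) = -121/64

Δ: Δ0=-2, Δ1=-1/2
row 1: diag=10, rhs=9; c'=1/5, d'=9/10
back: M1=9/10
M: M0=0, M1=9/10, M2=0
seg 0: a=5, c=M0/2=0, d=(M1−M0)/(6·3)=1/20, b=Δ0−h0·(2M0+M1)/6=-49/20
seg 1: a=-1, c=M1/2=9/20, d=(M2−M1)/(6·2)=-3/40, b=Δ1−h1·(2M1+M2)/6=-11/10
t_q=9/2 → seg 1, τ=3/2; S=-1+-11/10·τ+9/20·τ²+-3/40·τ³=-121/64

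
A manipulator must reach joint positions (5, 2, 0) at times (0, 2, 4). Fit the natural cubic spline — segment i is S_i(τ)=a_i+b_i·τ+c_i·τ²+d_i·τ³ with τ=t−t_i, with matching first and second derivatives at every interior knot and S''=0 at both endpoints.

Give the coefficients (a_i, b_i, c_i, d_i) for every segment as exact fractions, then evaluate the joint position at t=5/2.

Δ: Δ0=-3/2, Δ1=-1
row 1: diag=8, rhs=3; c'=1/4, d'=3/8
back: M1=3/8
M: M0=0, M1=3/8, M2=0
seg 0: a=5, c=M0/2=0, d=(M1−M0)/(6·2)=1/32, b=Δ0−h0·(2M0+M1)/6=-13/8
seg 1: a=2, c=M1/2=3/16, d=(M2−M1)/(6·2)=-1/32, b=Δ1−h1·(2M1+M2)/6=-5/4
t_q=5/2 → seg 1, τ=1/2; S=2+-5/4·τ+3/16·τ²+-1/32·τ³=363/256

  seg 0: a=5 b=-13/8 c=0 d=1/32
  seg 1: a=2 b=-5/4 c=3/16 d=-1/32
S(5/2) = 363/256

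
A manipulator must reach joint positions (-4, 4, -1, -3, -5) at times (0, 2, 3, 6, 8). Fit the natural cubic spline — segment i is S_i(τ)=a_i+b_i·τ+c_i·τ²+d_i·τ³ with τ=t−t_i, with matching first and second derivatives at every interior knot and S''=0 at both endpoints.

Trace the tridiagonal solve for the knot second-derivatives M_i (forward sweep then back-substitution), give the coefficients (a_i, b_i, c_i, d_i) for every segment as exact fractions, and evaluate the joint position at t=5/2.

Δ: Δ0=4, Δ1=-5, Δ2=-2/3, Δ3=-1
row 1: diag=6, rhs=-54; c'=1/6, d'=-9
row 2: denom=8−1·1/6=47/6; d'=(26−1·-9)/(47/6)=210/47
row 3: denom=10−3·18/47=416/47; d'=(-2−3·210/47)/(416/47)=-181/104
back: M3=-181/104
back: M2=210/47−18/47·-181/104=267/52
back: M1=-9−1/6·267/52=-1025/104
M: M0=0, M1=-1025/104, M2=267/52, M3=-181/104, M4=0
seg 0: a=-4, c=M0/2=0, d=(M1−M0)/(6·2)=-1025/1248, b=Δ0−h0·(2M0+M1)/6=2273/312
seg 1: a=4, c=M1/2=-1025/208, d=(M2−M1)/(6·1)=1559/624, b=Δ1−h1·(2M1+M2)/6=-401/156
seg 2: a=-1, c=M2/2=267/104, d=(M3−M2)/(6·3)=-55/144, b=Δ2−h2·(2M2+M3)/6=-3077/624
seg 3: a=-3, c=M3/2=-181/208, d=(M4−M3)/(6·2)=181/1248, b=Δ3−h3·(2M3+M4)/6=25/156
t_q=5/2 → seg 1, τ=1/2; S=4+-401/156·τ+-1025/208·τ²+1559/624·τ³=2987/1664

  seg 0: a=-4 b=2273/312 c=0 d=-1025/1248
  seg 1: a=4 b=-401/156 c=-1025/208 d=1559/624
  seg 2: a=-1 b=-3077/624 c=267/104 d=-55/144
  seg 3: a=-3 b=25/156 c=-181/208 d=181/1248
S(5/2) = 2987/1664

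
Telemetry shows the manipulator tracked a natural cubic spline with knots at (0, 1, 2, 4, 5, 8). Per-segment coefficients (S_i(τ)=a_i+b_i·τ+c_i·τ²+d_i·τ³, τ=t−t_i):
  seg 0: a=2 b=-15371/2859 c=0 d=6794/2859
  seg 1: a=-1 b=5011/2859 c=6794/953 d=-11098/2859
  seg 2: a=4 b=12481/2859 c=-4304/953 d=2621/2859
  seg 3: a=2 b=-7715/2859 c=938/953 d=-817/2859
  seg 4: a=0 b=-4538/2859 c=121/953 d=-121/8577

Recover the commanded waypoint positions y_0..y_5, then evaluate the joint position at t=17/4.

y_0=2 y_1=-1 y_2=4 y_3=2 y_4=0 y_5=-4
S(17/4) = 84317/60992

y_0 = S_0(0) = a_0 = 2
y_1 = S_1(0) = a_1 = -1
y_2 = S_2(0) = a_2 = 4
y_3 = S_3(0) = a_3 = 2
y_4 = S_4(0) = a_4 = 0
y_5 = S_4(3) = -4
t_q=17/4 is in segment 3 (τ=1/4); S_3(τ)=84317/60992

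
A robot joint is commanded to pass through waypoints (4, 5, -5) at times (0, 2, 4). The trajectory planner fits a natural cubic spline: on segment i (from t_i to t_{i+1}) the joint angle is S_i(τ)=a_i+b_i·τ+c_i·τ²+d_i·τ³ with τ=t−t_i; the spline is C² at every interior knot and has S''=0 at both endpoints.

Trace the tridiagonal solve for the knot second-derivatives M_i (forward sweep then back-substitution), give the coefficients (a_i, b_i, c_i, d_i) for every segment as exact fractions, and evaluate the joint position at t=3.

  seg 0: a=4 b=15/8 c=0 d=-11/32
  seg 1: a=5 b=-9/4 c=-33/16 d=11/32
S(3) = 33/32

Δ: Δ0=1/2, Δ1=-5
row 1: diag=8, rhs=-33; c'=1/4, d'=-33/8
back: M1=-33/8
M: M0=0, M1=-33/8, M2=0
seg 0: a=4, c=M0/2=0, d=(M1−M0)/(6·2)=-11/32, b=Δ0−h0·(2M0+M1)/6=15/8
seg 1: a=5, c=M1/2=-33/16, d=(M2−M1)/(6·2)=11/32, b=Δ1−h1·(2M1+M2)/6=-9/4
t_q=3 → seg 1, τ=1; S=5+-9/4·τ+-33/16·τ²+11/32·τ³=33/32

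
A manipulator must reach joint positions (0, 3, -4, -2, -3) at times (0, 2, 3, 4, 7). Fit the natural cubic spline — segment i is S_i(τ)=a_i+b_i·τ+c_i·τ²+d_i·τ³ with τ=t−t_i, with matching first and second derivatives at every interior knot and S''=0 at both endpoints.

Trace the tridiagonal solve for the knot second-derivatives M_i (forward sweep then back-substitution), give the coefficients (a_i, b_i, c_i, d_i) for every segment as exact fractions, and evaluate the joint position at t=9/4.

Δ: Δ0=3/2, Δ1=-7, Δ2=2, Δ3=-1/3
row 1: diag=6, rhs=-51; c'=1/6, d'=-17/2
row 2: denom=4−1·1/6=23/6; d'=(54−1·-17/2)/(23/6)=375/23
row 3: denom=8−1·6/23=178/23; d'=(-14−1·375/23)/(178/23)=-697/178
back: M3=-697/178
back: M2=375/23−6/23·-697/178=1542/89
back: M1=-17/2−1/6·1542/89=-2027/178
M: M0=0, M1=-2027/178, M2=1542/89, M3=-697/178, M4=0
seg 0: a=0, c=M0/2=0, d=(M1−M0)/(6·2)=-2027/2136, b=Δ0−h0·(2M0+M1)/6=1414/267
seg 1: a=3, c=M1/2=-2027/356, d=(M2−M1)/(6·1)=5111/1068, b=Δ1−h1·(2M1+M2)/6=-3253/534
seg 2: a=-4, c=M2/2=771/89, d=(M3−M2)/(6·1)=-3781/1068, b=Δ2−h2·(2M2+M3)/6=-3335/1068
seg 3: a=-2, c=M3/2=-697/356, d=(M4−M3)/(6·3)=697/3204, b=Δ3−h3·(2M3+M4)/6=1913/534
t_q=9/4 → seg 1, τ=1/4; S=3+-3253/534·τ+-2027/356·τ²+5111/1068·τ³=27249/22784

  seg 0: a=0 b=1414/267 c=0 d=-2027/2136
  seg 1: a=3 b=-3253/534 c=-2027/356 d=5111/1068
  seg 2: a=-4 b=-3335/1068 c=771/89 d=-3781/1068
  seg 3: a=-2 b=1913/534 c=-697/356 d=697/3204
S(9/4) = 27249/22784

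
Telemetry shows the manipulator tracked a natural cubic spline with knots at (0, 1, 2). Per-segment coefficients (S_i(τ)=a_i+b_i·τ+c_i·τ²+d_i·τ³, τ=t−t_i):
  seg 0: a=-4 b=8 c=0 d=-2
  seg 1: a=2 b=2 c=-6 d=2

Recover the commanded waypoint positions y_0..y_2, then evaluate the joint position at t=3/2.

y_0 = S_0(0) = a_0 = -4
y_1 = S_1(0) = a_1 = 2
y_2 = S_1(1) = 0
t_q=3/2 is in segment 1 (τ=1/2); S_1(τ)=7/4

y_0=-4 y_1=2 y_2=0
S(3/2) = 7/4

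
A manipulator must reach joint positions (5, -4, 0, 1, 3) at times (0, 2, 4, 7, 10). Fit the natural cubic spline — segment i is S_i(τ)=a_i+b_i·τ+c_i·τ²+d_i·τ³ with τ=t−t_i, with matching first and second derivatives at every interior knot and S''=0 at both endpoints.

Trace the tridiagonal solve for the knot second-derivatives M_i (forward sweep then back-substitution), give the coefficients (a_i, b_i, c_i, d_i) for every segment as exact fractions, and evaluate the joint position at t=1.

Δ: Δ0=-9/2, Δ1=2, Δ2=1/3, Δ3=2/3
row 1: diag=8, rhs=39; c'=1/4, d'=39/8
row 2: denom=10−2·1/4=19/2; d'=(-10−2·39/8)/(19/2)=-79/38
row 3: denom=12−3·6/19=210/19; d'=(2−3·-79/38)/(210/19)=313/420
back: M3=313/420
back: M2=-79/38−6/19·313/420=-81/35
back: M1=39/8−1/4·-81/35=1527/280
M: M0=0, M1=1527/280, M2=-81/35, M3=313/420, M4=0
seg 0: a=5, c=M0/2=0, d=(M1−M0)/(6·2)=509/1120, b=Δ0−h0·(2M0+M1)/6=-1769/280
seg 1: a=-4, c=M1/2=1527/560, d=(M2−M1)/(6·2)=-145/224, b=Δ1−h1·(2M1+M2)/6=-121/140
seg 2: a=0, c=M2/2=-81/70, d=(M3−M2)/(6·3)=257/1512, b=Δ2−h2·(2M2+M3)/6=91/40
seg 3: a=1, c=M3/2=313/840, d=(M4−M3)/(6·3)=-313/7560, b=Δ3−h3·(2M3+M4)/6=-11/140
t_q=1 → seg 0, τ=1; S=5+-1769/280·τ+0·τ²+509/1120·τ³=-967/1120

  seg 0: a=5 b=-1769/280 c=0 d=509/1120
  seg 1: a=-4 b=-121/140 c=1527/560 d=-145/224
  seg 2: a=0 b=91/40 c=-81/70 d=257/1512
  seg 3: a=1 b=-11/140 c=313/840 d=-313/7560
S(1) = -967/1120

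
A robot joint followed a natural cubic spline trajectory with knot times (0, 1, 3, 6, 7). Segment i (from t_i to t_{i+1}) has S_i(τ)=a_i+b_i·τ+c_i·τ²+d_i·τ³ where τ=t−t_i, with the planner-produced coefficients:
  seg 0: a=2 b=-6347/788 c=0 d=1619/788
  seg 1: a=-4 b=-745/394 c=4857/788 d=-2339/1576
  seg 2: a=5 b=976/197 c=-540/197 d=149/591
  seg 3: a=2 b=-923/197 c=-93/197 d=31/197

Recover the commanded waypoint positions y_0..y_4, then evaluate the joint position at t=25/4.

y_0=2 y_1=-4 y_2=5 y_3=2 y_4=-3
S(25/4) = 10107/12608

y_0 = S_0(0) = a_0 = 2
y_1 = S_1(0) = a_1 = -4
y_2 = S_2(0) = a_2 = 5
y_3 = S_3(0) = a_3 = 2
y_4 = S_3(1) = -3
t_q=25/4 is in segment 3 (τ=1/4); S_3(τ)=10107/12608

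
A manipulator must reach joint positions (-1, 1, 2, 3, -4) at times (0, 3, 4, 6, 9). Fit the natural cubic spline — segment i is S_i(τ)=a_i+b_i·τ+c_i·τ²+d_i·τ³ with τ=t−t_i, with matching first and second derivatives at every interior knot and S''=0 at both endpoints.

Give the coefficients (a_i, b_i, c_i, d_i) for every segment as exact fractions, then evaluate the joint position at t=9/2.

Δ: Δ0=2/3, Δ1=1, Δ2=1/2, Δ3=-7/3
row 1: diag=8, rhs=2; c'=1/8, d'=1/4
row 2: denom=6−1·1/8=47/8; d'=(-3−1·1/4)/(47/8)=-26/47
row 3: denom=10−2·16/47=438/47; d'=(-17−2·-26/47)/(438/47)=-249/146
back: M3=-249/146
back: M2=-26/47−16/47·-249/146=2/73
back: M1=1/4−1/8·2/73=18/73
M: M0=0, M1=18/73, M2=2/73, M3=-249/146, M4=0
seg 0: a=-1, c=M0/2=0, d=(M1−M0)/(6·3)=1/73, b=Δ0−h0·(2M0+M1)/6=119/219
seg 1: a=1, c=M1/2=9/73, d=(M2−M1)/(6·1)=-8/219, b=Δ1−h1·(2M1+M2)/6=200/219
seg 2: a=2, c=M2/2=1/73, d=(M3−M2)/(6·2)=-253/1752, b=Δ2−h2·(2M2+M3)/6=230/219
seg 3: a=3, c=M3/2=-249/292, d=(M4−M3)/(6·3)=83/876, b=Δ3−h3·(2M3+M4)/6=-275/438
t_q=9/2 → seg 2, τ=1/2; S=2+230/219·τ+1/73·τ²+-253/1752·τ³=11729/4672

  seg 0: a=-1 b=119/219 c=0 d=1/73
  seg 1: a=1 b=200/219 c=9/73 d=-8/219
  seg 2: a=2 b=230/219 c=1/73 d=-253/1752
  seg 3: a=3 b=-275/438 c=-249/292 d=83/876
S(9/2) = 11729/4672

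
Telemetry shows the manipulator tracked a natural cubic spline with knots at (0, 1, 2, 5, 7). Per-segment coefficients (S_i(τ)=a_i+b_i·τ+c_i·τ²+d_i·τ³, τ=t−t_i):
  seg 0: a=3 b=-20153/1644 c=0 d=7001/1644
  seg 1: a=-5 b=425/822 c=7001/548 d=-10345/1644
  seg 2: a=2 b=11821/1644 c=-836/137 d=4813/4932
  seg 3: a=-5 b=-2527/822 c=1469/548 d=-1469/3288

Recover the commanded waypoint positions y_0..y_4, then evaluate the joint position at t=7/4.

y_0 = S_0(0) = a_0 = 3
y_1 = S_1(0) = a_1 = -5
y_2 = S_2(0) = a_2 = 2
y_3 = S_3(0) = a_3 = -5
y_4 = S_3(2) = -4
t_q=7/4 is in segment 1 (τ=3/4); S_1(τ)=-2829/35072

y_0=3 y_1=-5 y_2=2 y_3=-5 y_4=-4
S(7/4) = -2829/35072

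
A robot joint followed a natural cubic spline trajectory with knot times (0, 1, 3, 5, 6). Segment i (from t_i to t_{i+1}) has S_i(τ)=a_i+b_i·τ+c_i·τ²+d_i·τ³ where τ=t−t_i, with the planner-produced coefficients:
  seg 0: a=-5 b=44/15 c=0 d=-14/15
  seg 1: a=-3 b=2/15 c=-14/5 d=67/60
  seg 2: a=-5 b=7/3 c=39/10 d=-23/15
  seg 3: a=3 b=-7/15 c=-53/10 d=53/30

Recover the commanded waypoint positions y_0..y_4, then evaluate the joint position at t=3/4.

y_0 = S_0(0) = a_0 = -5
y_1 = S_1(0) = a_1 = -3
y_2 = S_2(0) = a_2 = -5
y_3 = S_3(0) = a_3 = 3
y_4 = S_3(1) = -1
t_q=3/4 is in segment 0 (τ=3/4); S_0(τ)=-511/160

y_0=-5 y_1=-3 y_2=-5 y_3=3 y_4=-1
S(3/4) = -511/160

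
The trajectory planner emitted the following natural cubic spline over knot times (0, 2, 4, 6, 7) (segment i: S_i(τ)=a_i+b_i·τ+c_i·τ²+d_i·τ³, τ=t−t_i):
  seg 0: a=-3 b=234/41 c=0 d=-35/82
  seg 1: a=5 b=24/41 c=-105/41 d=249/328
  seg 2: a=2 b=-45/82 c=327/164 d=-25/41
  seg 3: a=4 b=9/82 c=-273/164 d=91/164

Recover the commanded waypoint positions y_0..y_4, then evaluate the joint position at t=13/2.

y_0=-3 y_1=5 y_2=2 y_3=4 y_4=3
S(13/2) = 4865/1312

y_0 = S_0(0) = a_0 = -3
y_1 = S_1(0) = a_1 = 5
y_2 = S_2(0) = a_2 = 2
y_3 = S_3(0) = a_3 = 4
y_4 = S_3(1) = 3
t_q=13/2 is in segment 3 (τ=1/2); S_3(τ)=4865/1312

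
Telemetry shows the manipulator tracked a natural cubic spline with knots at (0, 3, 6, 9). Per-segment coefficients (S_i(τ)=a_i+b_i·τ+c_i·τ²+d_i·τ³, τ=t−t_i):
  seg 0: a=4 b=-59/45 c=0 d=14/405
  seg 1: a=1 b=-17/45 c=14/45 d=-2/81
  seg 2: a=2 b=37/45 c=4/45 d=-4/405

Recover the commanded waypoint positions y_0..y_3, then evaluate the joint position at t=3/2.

y_0=4 y_1=1 y_2=2 y_3=5
S(3/2) = 43/20

y_0 = S_0(0) = a_0 = 4
y_1 = S_1(0) = a_1 = 1
y_2 = S_2(0) = a_2 = 2
y_3 = S_2(3) = 5
t_q=3/2 is in segment 0 (τ=3/2); S_0(τ)=43/20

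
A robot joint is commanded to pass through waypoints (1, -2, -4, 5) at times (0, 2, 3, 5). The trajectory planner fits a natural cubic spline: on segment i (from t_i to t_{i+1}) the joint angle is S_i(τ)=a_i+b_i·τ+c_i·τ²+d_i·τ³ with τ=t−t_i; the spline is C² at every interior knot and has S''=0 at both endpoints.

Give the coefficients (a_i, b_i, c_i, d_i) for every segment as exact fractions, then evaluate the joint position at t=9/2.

  seg 0: a=1 b=-67/70 c=0 d=-19/140
  seg 1: a=-2 b=-181/70 c=-57/70 d=7/5
  seg 2: a=-4 b=-1/70 c=237/70 d=-79/140
S(9/2) = 379/224

Δ: Δ0=-3/2, Δ1=-2, Δ2=9/2
row 1: diag=6, rhs=-3; c'=1/6, d'=-1/2
row 2: denom=6−1·1/6=35/6; d'=(39−1·-1/2)/(35/6)=237/35
back: M2=237/35
back: M1=-1/2−1/6·237/35=-57/35
M: M0=0, M1=-57/35, M2=237/35, M3=0
seg 0: a=1, c=M0/2=0, d=(M1−M0)/(6·2)=-19/140, b=Δ0−h0·(2M0+M1)/6=-67/70
seg 1: a=-2, c=M1/2=-57/70, d=(M2−M1)/(6·1)=7/5, b=Δ1−h1·(2M1+M2)/6=-181/70
seg 2: a=-4, c=M2/2=237/70, d=(M3−M2)/(6·2)=-79/140, b=Δ2−h2·(2M2+M3)/6=-1/70
t_q=9/2 → seg 2, τ=3/2; S=-4+-1/70·τ+237/70·τ²+-79/140·τ³=379/224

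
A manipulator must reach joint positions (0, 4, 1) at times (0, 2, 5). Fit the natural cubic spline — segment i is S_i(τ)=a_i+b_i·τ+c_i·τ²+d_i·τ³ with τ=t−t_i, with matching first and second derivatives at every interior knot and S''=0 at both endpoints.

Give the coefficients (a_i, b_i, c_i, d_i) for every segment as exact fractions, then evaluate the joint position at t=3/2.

Δ: Δ0=2, Δ1=-1
row 1: diag=10, rhs=-18; c'=3/10, d'=-9/5
back: M1=-9/5
M: M0=0, M1=-9/5, M2=0
seg 0: a=0, c=M0/2=0, d=(M1−M0)/(6·2)=-3/20, b=Δ0−h0·(2M0+M1)/6=13/5
seg 1: a=4, c=M1/2=-9/10, d=(M2−M1)/(6·3)=1/10, b=Δ1−h1·(2M1+M2)/6=4/5
t_q=3/2 → seg 0, τ=3/2; S=0+13/5·τ+0·τ²+-3/20·τ³=543/160

  seg 0: a=0 b=13/5 c=0 d=-3/20
  seg 1: a=4 b=4/5 c=-9/10 d=1/10
S(3/2) = 543/160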